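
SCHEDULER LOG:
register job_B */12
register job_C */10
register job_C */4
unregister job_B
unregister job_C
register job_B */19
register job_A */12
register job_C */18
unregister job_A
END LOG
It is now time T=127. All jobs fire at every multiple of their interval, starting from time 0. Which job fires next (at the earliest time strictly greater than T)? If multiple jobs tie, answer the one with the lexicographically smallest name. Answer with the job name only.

Op 1: register job_B */12 -> active={job_B:*/12}
Op 2: register job_C */10 -> active={job_B:*/12, job_C:*/10}
Op 3: register job_C */4 -> active={job_B:*/12, job_C:*/4}
Op 4: unregister job_B -> active={job_C:*/4}
Op 5: unregister job_C -> active={}
Op 6: register job_B */19 -> active={job_B:*/19}
Op 7: register job_A */12 -> active={job_A:*/12, job_B:*/19}
Op 8: register job_C */18 -> active={job_A:*/12, job_B:*/19, job_C:*/18}
Op 9: unregister job_A -> active={job_B:*/19, job_C:*/18}
  job_B: interval 19, next fire after T=127 is 133
  job_C: interval 18, next fire after T=127 is 144
Earliest = 133, winner (lex tiebreak) = job_B

Answer: job_B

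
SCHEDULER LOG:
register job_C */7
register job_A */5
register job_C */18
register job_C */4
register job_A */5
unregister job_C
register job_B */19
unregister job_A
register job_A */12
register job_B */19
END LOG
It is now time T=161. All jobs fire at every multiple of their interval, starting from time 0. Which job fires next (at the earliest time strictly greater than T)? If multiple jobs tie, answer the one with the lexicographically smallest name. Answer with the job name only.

Answer: job_A

Derivation:
Op 1: register job_C */7 -> active={job_C:*/7}
Op 2: register job_A */5 -> active={job_A:*/5, job_C:*/7}
Op 3: register job_C */18 -> active={job_A:*/5, job_C:*/18}
Op 4: register job_C */4 -> active={job_A:*/5, job_C:*/4}
Op 5: register job_A */5 -> active={job_A:*/5, job_C:*/4}
Op 6: unregister job_C -> active={job_A:*/5}
Op 7: register job_B */19 -> active={job_A:*/5, job_B:*/19}
Op 8: unregister job_A -> active={job_B:*/19}
Op 9: register job_A */12 -> active={job_A:*/12, job_B:*/19}
Op 10: register job_B */19 -> active={job_A:*/12, job_B:*/19}
  job_A: interval 12, next fire after T=161 is 168
  job_B: interval 19, next fire after T=161 is 171
Earliest = 168, winner (lex tiebreak) = job_A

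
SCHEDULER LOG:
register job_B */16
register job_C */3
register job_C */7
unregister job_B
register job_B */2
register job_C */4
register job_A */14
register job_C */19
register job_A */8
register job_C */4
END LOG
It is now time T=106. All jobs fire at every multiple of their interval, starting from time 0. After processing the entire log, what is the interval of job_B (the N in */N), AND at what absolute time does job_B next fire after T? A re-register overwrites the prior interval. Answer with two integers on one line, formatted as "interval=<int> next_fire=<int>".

Op 1: register job_B */16 -> active={job_B:*/16}
Op 2: register job_C */3 -> active={job_B:*/16, job_C:*/3}
Op 3: register job_C */7 -> active={job_B:*/16, job_C:*/7}
Op 4: unregister job_B -> active={job_C:*/7}
Op 5: register job_B */2 -> active={job_B:*/2, job_C:*/7}
Op 6: register job_C */4 -> active={job_B:*/2, job_C:*/4}
Op 7: register job_A */14 -> active={job_A:*/14, job_B:*/2, job_C:*/4}
Op 8: register job_C */19 -> active={job_A:*/14, job_B:*/2, job_C:*/19}
Op 9: register job_A */8 -> active={job_A:*/8, job_B:*/2, job_C:*/19}
Op 10: register job_C */4 -> active={job_A:*/8, job_B:*/2, job_C:*/4}
Final interval of job_B = 2
Next fire of job_B after T=106: (106//2+1)*2 = 108

Answer: interval=2 next_fire=108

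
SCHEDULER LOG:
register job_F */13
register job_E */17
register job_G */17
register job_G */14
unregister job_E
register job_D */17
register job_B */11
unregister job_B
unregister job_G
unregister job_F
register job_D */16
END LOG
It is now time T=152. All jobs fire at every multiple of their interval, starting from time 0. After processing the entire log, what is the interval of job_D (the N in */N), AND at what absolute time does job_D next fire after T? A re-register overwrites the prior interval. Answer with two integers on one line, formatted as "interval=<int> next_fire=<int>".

Answer: interval=16 next_fire=160

Derivation:
Op 1: register job_F */13 -> active={job_F:*/13}
Op 2: register job_E */17 -> active={job_E:*/17, job_F:*/13}
Op 3: register job_G */17 -> active={job_E:*/17, job_F:*/13, job_G:*/17}
Op 4: register job_G */14 -> active={job_E:*/17, job_F:*/13, job_G:*/14}
Op 5: unregister job_E -> active={job_F:*/13, job_G:*/14}
Op 6: register job_D */17 -> active={job_D:*/17, job_F:*/13, job_G:*/14}
Op 7: register job_B */11 -> active={job_B:*/11, job_D:*/17, job_F:*/13, job_G:*/14}
Op 8: unregister job_B -> active={job_D:*/17, job_F:*/13, job_G:*/14}
Op 9: unregister job_G -> active={job_D:*/17, job_F:*/13}
Op 10: unregister job_F -> active={job_D:*/17}
Op 11: register job_D */16 -> active={job_D:*/16}
Final interval of job_D = 16
Next fire of job_D after T=152: (152//16+1)*16 = 160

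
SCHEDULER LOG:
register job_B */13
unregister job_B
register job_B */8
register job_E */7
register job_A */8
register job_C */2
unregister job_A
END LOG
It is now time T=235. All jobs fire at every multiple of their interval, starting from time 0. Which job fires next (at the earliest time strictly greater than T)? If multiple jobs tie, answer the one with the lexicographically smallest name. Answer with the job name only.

Answer: job_C

Derivation:
Op 1: register job_B */13 -> active={job_B:*/13}
Op 2: unregister job_B -> active={}
Op 3: register job_B */8 -> active={job_B:*/8}
Op 4: register job_E */7 -> active={job_B:*/8, job_E:*/7}
Op 5: register job_A */8 -> active={job_A:*/8, job_B:*/8, job_E:*/7}
Op 6: register job_C */2 -> active={job_A:*/8, job_B:*/8, job_C:*/2, job_E:*/7}
Op 7: unregister job_A -> active={job_B:*/8, job_C:*/2, job_E:*/7}
  job_B: interval 8, next fire after T=235 is 240
  job_C: interval 2, next fire after T=235 is 236
  job_E: interval 7, next fire after T=235 is 238
Earliest = 236, winner (lex tiebreak) = job_C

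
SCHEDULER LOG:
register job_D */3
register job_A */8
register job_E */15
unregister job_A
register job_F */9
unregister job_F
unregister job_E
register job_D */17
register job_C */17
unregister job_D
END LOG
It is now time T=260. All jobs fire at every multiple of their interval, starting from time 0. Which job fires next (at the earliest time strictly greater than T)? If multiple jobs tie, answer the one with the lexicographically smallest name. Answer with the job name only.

Op 1: register job_D */3 -> active={job_D:*/3}
Op 2: register job_A */8 -> active={job_A:*/8, job_D:*/3}
Op 3: register job_E */15 -> active={job_A:*/8, job_D:*/3, job_E:*/15}
Op 4: unregister job_A -> active={job_D:*/3, job_E:*/15}
Op 5: register job_F */9 -> active={job_D:*/3, job_E:*/15, job_F:*/9}
Op 6: unregister job_F -> active={job_D:*/3, job_E:*/15}
Op 7: unregister job_E -> active={job_D:*/3}
Op 8: register job_D */17 -> active={job_D:*/17}
Op 9: register job_C */17 -> active={job_C:*/17, job_D:*/17}
Op 10: unregister job_D -> active={job_C:*/17}
  job_C: interval 17, next fire after T=260 is 272
Earliest = 272, winner (lex tiebreak) = job_C

Answer: job_C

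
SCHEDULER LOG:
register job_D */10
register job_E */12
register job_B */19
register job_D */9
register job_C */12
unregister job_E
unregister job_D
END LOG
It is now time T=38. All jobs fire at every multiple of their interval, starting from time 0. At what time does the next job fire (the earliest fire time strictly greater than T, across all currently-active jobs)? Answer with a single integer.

Op 1: register job_D */10 -> active={job_D:*/10}
Op 2: register job_E */12 -> active={job_D:*/10, job_E:*/12}
Op 3: register job_B */19 -> active={job_B:*/19, job_D:*/10, job_E:*/12}
Op 4: register job_D */9 -> active={job_B:*/19, job_D:*/9, job_E:*/12}
Op 5: register job_C */12 -> active={job_B:*/19, job_C:*/12, job_D:*/9, job_E:*/12}
Op 6: unregister job_E -> active={job_B:*/19, job_C:*/12, job_D:*/9}
Op 7: unregister job_D -> active={job_B:*/19, job_C:*/12}
  job_B: interval 19, next fire after T=38 is 57
  job_C: interval 12, next fire after T=38 is 48
Earliest fire time = 48 (job job_C)

Answer: 48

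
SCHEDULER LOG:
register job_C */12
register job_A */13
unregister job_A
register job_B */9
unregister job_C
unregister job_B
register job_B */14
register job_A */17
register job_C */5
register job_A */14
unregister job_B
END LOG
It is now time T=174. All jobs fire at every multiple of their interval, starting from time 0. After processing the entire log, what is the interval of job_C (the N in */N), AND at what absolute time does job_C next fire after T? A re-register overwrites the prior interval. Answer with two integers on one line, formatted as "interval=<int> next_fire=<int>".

Answer: interval=5 next_fire=175

Derivation:
Op 1: register job_C */12 -> active={job_C:*/12}
Op 2: register job_A */13 -> active={job_A:*/13, job_C:*/12}
Op 3: unregister job_A -> active={job_C:*/12}
Op 4: register job_B */9 -> active={job_B:*/9, job_C:*/12}
Op 5: unregister job_C -> active={job_B:*/9}
Op 6: unregister job_B -> active={}
Op 7: register job_B */14 -> active={job_B:*/14}
Op 8: register job_A */17 -> active={job_A:*/17, job_B:*/14}
Op 9: register job_C */5 -> active={job_A:*/17, job_B:*/14, job_C:*/5}
Op 10: register job_A */14 -> active={job_A:*/14, job_B:*/14, job_C:*/5}
Op 11: unregister job_B -> active={job_A:*/14, job_C:*/5}
Final interval of job_C = 5
Next fire of job_C after T=174: (174//5+1)*5 = 175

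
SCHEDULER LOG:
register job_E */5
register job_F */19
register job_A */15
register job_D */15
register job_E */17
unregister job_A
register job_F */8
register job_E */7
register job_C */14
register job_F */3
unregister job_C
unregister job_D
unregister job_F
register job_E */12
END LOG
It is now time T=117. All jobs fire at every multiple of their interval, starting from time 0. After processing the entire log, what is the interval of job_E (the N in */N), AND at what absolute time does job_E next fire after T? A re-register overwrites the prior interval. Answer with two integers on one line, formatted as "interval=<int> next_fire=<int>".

Answer: interval=12 next_fire=120

Derivation:
Op 1: register job_E */5 -> active={job_E:*/5}
Op 2: register job_F */19 -> active={job_E:*/5, job_F:*/19}
Op 3: register job_A */15 -> active={job_A:*/15, job_E:*/5, job_F:*/19}
Op 4: register job_D */15 -> active={job_A:*/15, job_D:*/15, job_E:*/5, job_F:*/19}
Op 5: register job_E */17 -> active={job_A:*/15, job_D:*/15, job_E:*/17, job_F:*/19}
Op 6: unregister job_A -> active={job_D:*/15, job_E:*/17, job_F:*/19}
Op 7: register job_F */8 -> active={job_D:*/15, job_E:*/17, job_F:*/8}
Op 8: register job_E */7 -> active={job_D:*/15, job_E:*/7, job_F:*/8}
Op 9: register job_C */14 -> active={job_C:*/14, job_D:*/15, job_E:*/7, job_F:*/8}
Op 10: register job_F */3 -> active={job_C:*/14, job_D:*/15, job_E:*/7, job_F:*/3}
Op 11: unregister job_C -> active={job_D:*/15, job_E:*/7, job_F:*/3}
Op 12: unregister job_D -> active={job_E:*/7, job_F:*/3}
Op 13: unregister job_F -> active={job_E:*/7}
Op 14: register job_E */12 -> active={job_E:*/12}
Final interval of job_E = 12
Next fire of job_E after T=117: (117//12+1)*12 = 120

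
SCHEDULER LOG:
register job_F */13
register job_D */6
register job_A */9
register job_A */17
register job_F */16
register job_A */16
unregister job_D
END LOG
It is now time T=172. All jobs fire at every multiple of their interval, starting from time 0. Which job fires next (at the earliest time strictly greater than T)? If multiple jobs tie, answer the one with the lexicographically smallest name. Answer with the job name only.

Op 1: register job_F */13 -> active={job_F:*/13}
Op 2: register job_D */6 -> active={job_D:*/6, job_F:*/13}
Op 3: register job_A */9 -> active={job_A:*/9, job_D:*/6, job_F:*/13}
Op 4: register job_A */17 -> active={job_A:*/17, job_D:*/6, job_F:*/13}
Op 5: register job_F */16 -> active={job_A:*/17, job_D:*/6, job_F:*/16}
Op 6: register job_A */16 -> active={job_A:*/16, job_D:*/6, job_F:*/16}
Op 7: unregister job_D -> active={job_A:*/16, job_F:*/16}
  job_A: interval 16, next fire after T=172 is 176
  job_F: interval 16, next fire after T=172 is 176
Earliest = 176, winner (lex tiebreak) = job_A

Answer: job_A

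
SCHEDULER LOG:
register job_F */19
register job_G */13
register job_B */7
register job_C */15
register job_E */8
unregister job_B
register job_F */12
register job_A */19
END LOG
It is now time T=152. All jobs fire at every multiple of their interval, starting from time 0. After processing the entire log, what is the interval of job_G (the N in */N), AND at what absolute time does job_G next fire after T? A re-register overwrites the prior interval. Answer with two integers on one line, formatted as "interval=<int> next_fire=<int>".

Op 1: register job_F */19 -> active={job_F:*/19}
Op 2: register job_G */13 -> active={job_F:*/19, job_G:*/13}
Op 3: register job_B */7 -> active={job_B:*/7, job_F:*/19, job_G:*/13}
Op 4: register job_C */15 -> active={job_B:*/7, job_C:*/15, job_F:*/19, job_G:*/13}
Op 5: register job_E */8 -> active={job_B:*/7, job_C:*/15, job_E:*/8, job_F:*/19, job_G:*/13}
Op 6: unregister job_B -> active={job_C:*/15, job_E:*/8, job_F:*/19, job_G:*/13}
Op 7: register job_F */12 -> active={job_C:*/15, job_E:*/8, job_F:*/12, job_G:*/13}
Op 8: register job_A */19 -> active={job_A:*/19, job_C:*/15, job_E:*/8, job_F:*/12, job_G:*/13}
Final interval of job_G = 13
Next fire of job_G after T=152: (152//13+1)*13 = 156

Answer: interval=13 next_fire=156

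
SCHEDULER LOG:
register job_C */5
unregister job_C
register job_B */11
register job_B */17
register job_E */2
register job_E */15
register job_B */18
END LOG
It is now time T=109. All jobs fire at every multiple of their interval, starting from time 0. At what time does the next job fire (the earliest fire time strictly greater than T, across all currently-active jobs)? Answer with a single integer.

Op 1: register job_C */5 -> active={job_C:*/5}
Op 2: unregister job_C -> active={}
Op 3: register job_B */11 -> active={job_B:*/11}
Op 4: register job_B */17 -> active={job_B:*/17}
Op 5: register job_E */2 -> active={job_B:*/17, job_E:*/2}
Op 6: register job_E */15 -> active={job_B:*/17, job_E:*/15}
Op 7: register job_B */18 -> active={job_B:*/18, job_E:*/15}
  job_B: interval 18, next fire after T=109 is 126
  job_E: interval 15, next fire after T=109 is 120
Earliest fire time = 120 (job job_E)

Answer: 120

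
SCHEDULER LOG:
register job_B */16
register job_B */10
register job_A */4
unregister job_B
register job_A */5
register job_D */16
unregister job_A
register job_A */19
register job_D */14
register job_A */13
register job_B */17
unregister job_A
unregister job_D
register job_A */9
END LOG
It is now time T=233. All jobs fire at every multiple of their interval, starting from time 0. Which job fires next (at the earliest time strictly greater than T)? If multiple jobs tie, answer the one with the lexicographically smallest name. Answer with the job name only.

Op 1: register job_B */16 -> active={job_B:*/16}
Op 2: register job_B */10 -> active={job_B:*/10}
Op 3: register job_A */4 -> active={job_A:*/4, job_B:*/10}
Op 4: unregister job_B -> active={job_A:*/4}
Op 5: register job_A */5 -> active={job_A:*/5}
Op 6: register job_D */16 -> active={job_A:*/5, job_D:*/16}
Op 7: unregister job_A -> active={job_D:*/16}
Op 8: register job_A */19 -> active={job_A:*/19, job_D:*/16}
Op 9: register job_D */14 -> active={job_A:*/19, job_D:*/14}
Op 10: register job_A */13 -> active={job_A:*/13, job_D:*/14}
Op 11: register job_B */17 -> active={job_A:*/13, job_B:*/17, job_D:*/14}
Op 12: unregister job_A -> active={job_B:*/17, job_D:*/14}
Op 13: unregister job_D -> active={job_B:*/17}
Op 14: register job_A */9 -> active={job_A:*/9, job_B:*/17}
  job_A: interval 9, next fire after T=233 is 234
  job_B: interval 17, next fire after T=233 is 238
Earliest = 234, winner (lex tiebreak) = job_A

Answer: job_A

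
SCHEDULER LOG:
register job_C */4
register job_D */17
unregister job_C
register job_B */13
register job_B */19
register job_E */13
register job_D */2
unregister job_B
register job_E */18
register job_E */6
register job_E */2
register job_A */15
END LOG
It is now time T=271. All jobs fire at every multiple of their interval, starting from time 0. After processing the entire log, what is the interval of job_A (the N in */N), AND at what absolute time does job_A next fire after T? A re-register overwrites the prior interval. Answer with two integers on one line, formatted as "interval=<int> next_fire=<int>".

Answer: interval=15 next_fire=285

Derivation:
Op 1: register job_C */4 -> active={job_C:*/4}
Op 2: register job_D */17 -> active={job_C:*/4, job_D:*/17}
Op 3: unregister job_C -> active={job_D:*/17}
Op 4: register job_B */13 -> active={job_B:*/13, job_D:*/17}
Op 5: register job_B */19 -> active={job_B:*/19, job_D:*/17}
Op 6: register job_E */13 -> active={job_B:*/19, job_D:*/17, job_E:*/13}
Op 7: register job_D */2 -> active={job_B:*/19, job_D:*/2, job_E:*/13}
Op 8: unregister job_B -> active={job_D:*/2, job_E:*/13}
Op 9: register job_E */18 -> active={job_D:*/2, job_E:*/18}
Op 10: register job_E */6 -> active={job_D:*/2, job_E:*/6}
Op 11: register job_E */2 -> active={job_D:*/2, job_E:*/2}
Op 12: register job_A */15 -> active={job_A:*/15, job_D:*/2, job_E:*/2}
Final interval of job_A = 15
Next fire of job_A after T=271: (271//15+1)*15 = 285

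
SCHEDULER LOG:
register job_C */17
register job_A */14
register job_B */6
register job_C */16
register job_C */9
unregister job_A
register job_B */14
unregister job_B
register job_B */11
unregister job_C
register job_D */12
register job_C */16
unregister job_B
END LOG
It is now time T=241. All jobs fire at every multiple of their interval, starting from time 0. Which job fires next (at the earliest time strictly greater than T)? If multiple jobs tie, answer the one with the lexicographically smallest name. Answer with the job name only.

Op 1: register job_C */17 -> active={job_C:*/17}
Op 2: register job_A */14 -> active={job_A:*/14, job_C:*/17}
Op 3: register job_B */6 -> active={job_A:*/14, job_B:*/6, job_C:*/17}
Op 4: register job_C */16 -> active={job_A:*/14, job_B:*/6, job_C:*/16}
Op 5: register job_C */9 -> active={job_A:*/14, job_B:*/6, job_C:*/9}
Op 6: unregister job_A -> active={job_B:*/6, job_C:*/9}
Op 7: register job_B */14 -> active={job_B:*/14, job_C:*/9}
Op 8: unregister job_B -> active={job_C:*/9}
Op 9: register job_B */11 -> active={job_B:*/11, job_C:*/9}
Op 10: unregister job_C -> active={job_B:*/11}
Op 11: register job_D */12 -> active={job_B:*/11, job_D:*/12}
Op 12: register job_C */16 -> active={job_B:*/11, job_C:*/16, job_D:*/12}
Op 13: unregister job_B -> active={job_C:*/16, job_D:*/12}
  job_C: interval 16, next fire after T=241 is 256
  job_D: interval 12, next fire after T=241 is 252
Earliest = 252, winner (lex tiebreak) = job_D

Answer: job_D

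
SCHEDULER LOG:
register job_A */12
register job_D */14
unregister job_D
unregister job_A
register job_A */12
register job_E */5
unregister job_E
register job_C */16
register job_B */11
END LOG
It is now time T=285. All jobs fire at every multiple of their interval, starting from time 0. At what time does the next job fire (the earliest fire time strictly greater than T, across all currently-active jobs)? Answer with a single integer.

Op 1: register job_A */12 -> active={job_A:*/12}
Op 2: register job_D */14 -> active={job_A:*/12, job_D:*/14}
Op 3: unregister job_D -> active={job_A:*/12}
Op 4: unregister job_A -> active={}
Op 5: register job_A */12 -> active={job_A:*/12}
Op 6: register job_E */5 -> active={job_A:*/12, job_E:*/5}
Op 7: unregister job_E -> active={job_A:*/12}
Op 8: register job_C */16 -> active={job_A:*/12, job_C:*/16}
Op 9: register job_B */11 -> active={job_A:*/12, job_B:*/11, job_C:*/16}
  job_A: interval 12, next fire after T=285 is 288
  job_B: interval 11, next fire after T=285 is 286
  job_C: interval 16, next fire after T=285 is 288
Earliest fire time = 286 (job job_B)

Answer: 286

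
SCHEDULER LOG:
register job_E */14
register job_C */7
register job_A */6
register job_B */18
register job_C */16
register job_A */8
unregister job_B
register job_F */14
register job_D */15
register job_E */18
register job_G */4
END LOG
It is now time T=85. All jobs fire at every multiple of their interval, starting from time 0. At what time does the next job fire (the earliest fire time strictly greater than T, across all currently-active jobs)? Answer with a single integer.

Op 1: register job_E */14 -> active={job_E:*/14}
Op 2: register job_C */7 -> active={job_C:*/7, job_E:*/14}
Op 3: register job_A */6 -> active={job_A:*/6, job_C:*/7, job_E:*/14}
Op 4: register job_B */18 -> active={job_A:*/6, job_B:*/18, job_C:*/7, job_E:*/14}
Op 5: register job_C */16 -> active={job_A:*/6, job_B:*/18, job_C:*/16, job_E:*/14}
Op 6: register job_A */8 -> active={job_A:*/8, job_B:*/18, job_C:*/16, job_E:*/14}
Op 7: unregister job_B -> active={job_A:*/8, job_C:*/16, job_E:*/14}
Op 8: register job_F */14 -> active={job_A:*/8, job_C:*/16, job_E:*/14, job_F:*/14}
Op 9: register job_D */15 -> active={job_A:*/8, job_C:*/16, job_D:*/15, job_E:*/14, job_F:*/14}
Op 10: register job_E */18 -> active={job_A:*/8, job_C:*/16, job_D:*/15, job_E:*/18, job_F:*/14}
Op 11: register job_G */4 -> active={job_A:*/8, job_C:*/16, job_D:*/15, job_E:*/18, job_F:*/14, job_G:*/4}
  job_A: interval 8, next fire after T=85 is 88
  job_C: interval 16, next fire after T=85 is 96
  job_D: interval 15, next fire after T=85 is 90
  job_E: interval 18, next fire after T=85 is 90
  job_F: interval 14, next fire after T=85 is 98
  job_G: interval 4, next fire after T=85 is 88
Earliest fire time = 88 (job job_A)

Answer: 88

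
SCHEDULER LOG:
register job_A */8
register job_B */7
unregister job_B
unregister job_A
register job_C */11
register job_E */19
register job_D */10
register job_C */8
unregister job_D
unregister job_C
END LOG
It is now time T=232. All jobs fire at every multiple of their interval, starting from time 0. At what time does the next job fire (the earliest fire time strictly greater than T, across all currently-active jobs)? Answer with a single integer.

Op 1: register job_A */8 -> active={job_A:*/8}
Op 2: register job_B */7 -> active={job_A:*/8, job_B:*/7}
Op 3: unregister job_B -> active={job_A:*/8}
Op 4: unregister job_A -> active={}
Op 5: register job_C */11 -> active={job_C:*/11}
Op 6: register job_E */19 -> active={job_C:*/11, job_E:*/19}
Op 7: register job_D */10 -> active={job_C:*/11, job_D:*/10, job_E:*/19}
Op 8: register job_C */8 -> active={job_C:*/8, job_D:*/10, job_E:*/19}
Op 9: unregister job_D -> active={job_C:*/8, job_E:*/19}
Op 10: unregister job_C -> active={job_E:*/19}
  job_E: interval 19, next fire after T=232 is 247
Earliest fire time = 247 (job job_E)

Answer: 247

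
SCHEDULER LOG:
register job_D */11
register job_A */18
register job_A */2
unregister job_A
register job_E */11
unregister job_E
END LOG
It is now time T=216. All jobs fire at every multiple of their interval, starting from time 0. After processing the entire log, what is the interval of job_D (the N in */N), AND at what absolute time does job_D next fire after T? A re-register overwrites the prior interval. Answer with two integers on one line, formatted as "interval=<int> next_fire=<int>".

Answer: interval=11 next_fire=220

Derivation:
Op 1: register job_D */11 -> active={job_D:*/11}
Op 2: register job_A */18 -> active={job_A:*/18, job_D:*/11}
Op 3: register job_A */2 -> active={job_A:*/2, job_D:*/11}
Op 4: unregister job_A -> active={job_D:*/11}
Op 5: register job_E */11 -> active={job_D:*/11, job_E:*/11}
Op 6: unregister job_E -> active={job_D:*/11}
Final interval of job_D = 11
Next fire of job_D after T=216: (216//11+1)*11 = 220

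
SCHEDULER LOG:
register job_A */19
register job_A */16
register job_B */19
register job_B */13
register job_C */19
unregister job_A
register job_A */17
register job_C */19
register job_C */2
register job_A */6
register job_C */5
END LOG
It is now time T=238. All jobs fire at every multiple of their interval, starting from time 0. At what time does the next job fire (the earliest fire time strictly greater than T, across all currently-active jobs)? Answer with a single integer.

Answer: 240

Derivation:
Op 1: register job_A */19 -> active={job_A:*/19}
Op 2: register job_A */16 -> active={job_A:*/16}
Op 3: register job_B */19 -> active={job_A:*/16, job_B:*/19}
Op 4: register job_B */13 -> active={job_A:*/16, job_B:*/13}
Op 5: register job_C */19 -> active={job_A:*/16, job_B:*/13, job_C:*/19}
Op 6: unregister job_A -> active={job_B:*/13, job_C:*/19}
Op 7: register job_A */17 -> active={job_A:*/17, job_B:*/13, job_C:*/19}
Op 8: register job_C */19 -> active={job_A:*/17, job_B:*/13, job_C:*/19}
Op 9: register job_C */2 -> active={job_A:*/17, job_B:*/13, job_C:*/2}
Op 10: register job_A */6 -> active={job_A:*/6, job_B:*/13, job_C:*/2}
Op 11: register job_C */5 -> active={job_A:*/6, job_B:*/13, job_C:*/5}
  job_A: interval 6, next fire after T=238 is 240
  job_B: interval 13, next fire after T=238 is 247
  job_C: interval 5, next fire after T=238 is 240
Earliest fire time = 240 (job job_A)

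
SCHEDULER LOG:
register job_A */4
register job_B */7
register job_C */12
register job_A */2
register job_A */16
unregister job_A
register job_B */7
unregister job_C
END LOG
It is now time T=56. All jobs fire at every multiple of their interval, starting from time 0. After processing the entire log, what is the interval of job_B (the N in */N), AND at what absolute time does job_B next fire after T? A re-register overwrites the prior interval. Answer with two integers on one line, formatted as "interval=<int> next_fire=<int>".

Answer: interval=7 next_fire=63

Derivation:
Op 1: register job_A */4 -> active={job_A:*/4}
Op 2: register job_B */7 -> active={job_A:*/4, job_B:*/7}
Op 3: register job_C */12 -> active={job_A:*/4, job_B:*/7, job_C:*/12}
Op 4: register job_A */2 -> active={job_A:*/2, job_B:*/7, job_C:*/12}
Op 5: register job_A */16 -> active={job_A:*/16, job_B:*/7, job_C:*/12}
Op 6: unregister job_A -> active={job_B:*/7, job_C:*/12}
Op 7: register job_B */7 -> active={job_B:*/7, job_C:*/12}
Op 8: unregister job_C -> active={job_B:*/7}
Final interval of job_B = 7
Next fire of job_B after T=56: (56//7+1)*7 = 63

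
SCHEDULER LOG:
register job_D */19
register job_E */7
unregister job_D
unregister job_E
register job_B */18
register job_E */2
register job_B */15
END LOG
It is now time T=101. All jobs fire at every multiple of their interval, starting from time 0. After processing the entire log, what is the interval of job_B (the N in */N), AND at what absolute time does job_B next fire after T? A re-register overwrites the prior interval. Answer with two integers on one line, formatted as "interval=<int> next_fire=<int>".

Op 1: register job_D */19 -> active={job_D:*/19}
Op 2: register job_E */7 -> active={job_D:*/19, job_E:*/7}
Op 3: unregister job_D -> active={job_E:*/7}
Op 4: unregister job_E -> active={}
Op 5: register job_B */18 -> active={job_B:*/18}
Op 6: register job_E */2 -> active={job_B:*/18, job_E:*/2}
Op 7: register job_B */15 -> active={job_B:*/15, job_E:*/2}
Final interval of job_B = 15
Next fire of job_B after T=101: (101//15+1)*15 = 105

Answer: interval=15 next_fire=105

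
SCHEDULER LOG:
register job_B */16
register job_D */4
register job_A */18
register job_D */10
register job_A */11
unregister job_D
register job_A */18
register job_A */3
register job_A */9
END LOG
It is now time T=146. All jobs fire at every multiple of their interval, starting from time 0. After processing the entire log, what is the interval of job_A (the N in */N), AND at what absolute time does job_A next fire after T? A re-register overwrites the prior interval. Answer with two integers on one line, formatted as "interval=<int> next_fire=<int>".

Op 1: register job_B */16 -> active={job_B:*/16}
Op 2: register job_D */4 -> active={job_B:*/16, job_D:*/4}
Op 3: register job_A */18 -> active={job_A:*/18, job_B:*/16, job_D:*/4}
Op 4: register job_D */10 -> active={job_A:*/18, job_B:*/16, job_D:*/10}
Op 5: register job_A */11 -> active={job_A:*/11, job_B:*/16, job_D:*/10}
Op 6: unregister job_D -> active={job_A:*/11, job_B:*/16}
Op 7: register job_A */18 -> active={job_A:*/18, job_B:*/16}
Op 8: register job_A */3 -> active={job_A:*/3, job_B:*/16}
Op 9: register job_A */9 -> active={job_A:*/9, job_B:*/16}
Final interval of job_A = 9
Next fire of job_A after T=146: (146//9+1)*9 = 153

Answer: interval=9 next_fire=153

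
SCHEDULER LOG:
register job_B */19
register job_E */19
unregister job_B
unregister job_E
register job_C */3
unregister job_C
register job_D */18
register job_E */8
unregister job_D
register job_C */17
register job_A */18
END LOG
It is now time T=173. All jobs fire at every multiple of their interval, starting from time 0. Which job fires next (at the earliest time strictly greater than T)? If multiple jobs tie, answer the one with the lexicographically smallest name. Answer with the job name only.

Op 1: register job_B */19 -> active={job_B:*/19}
Op 2: register job_E */19 -> active={job_B:*/19, job_E:*/19}
Op 3: unregister job_B -> active={job_E:*/19}
Op 4: unregister job_E -> active={}
Op 5: register job_C */3 -> active={job_C:*/3}
Op 6: unregister job_C -> active={}
Op 7: register job_D */18 -> active={job_D:*/18}
Op 8: register job_E */8 -> active={job_D:*/18, job_E:*/8}
Op 9: unregister job_D -> active={job_E:*/8}
Op 10: register job_C */17 -> active={job_C:*/17, job_E:*/8}
Op 11: register job_A */18 -> active={job_A:*/18, job_C:*/17, job_E:*/8}
  job_A: interval 18, next fire after T=173 is 180
  job_C: interval 17, next fire after T=173 is 187
  job_E: interval 8, next fire after T=173 is 176
Earliest = 176, winner (lex tiebreak) = job_E

Answer: job_E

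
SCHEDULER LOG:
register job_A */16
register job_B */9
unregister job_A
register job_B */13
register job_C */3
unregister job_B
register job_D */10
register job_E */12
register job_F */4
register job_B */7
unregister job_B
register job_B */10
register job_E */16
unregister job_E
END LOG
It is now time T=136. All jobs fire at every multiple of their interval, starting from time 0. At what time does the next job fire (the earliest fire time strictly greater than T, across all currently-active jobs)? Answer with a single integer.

Answer: 138

Derivation:
Op 1: register job_A */16 -> active={job_A:*/16}
Op 2: register job_B */9 -> active={job_A:*/16, job_B:*/9}
Op 3: unregister job_A -> active={job_B:*/9}
Op 4: register job_B */13 -> active={job_B:*/13}
Op 5: register job_C */3 -> active={job_B:*/13, job_C:*/3}
Op 6: unregister job_B -> active={job_C:*/3}
Op 7: register job_D */10 -> active={job_C:*/3, job_D:*/10}
Op 8: register job_E */12 -> active={job_C:*/3, job_D:*/10, job_E:*/12}
Op 9: register job_F */4 -> active={job_C:*/3, job_D:*/10, job_E:*/12, job_F:*/4}
Op 10: register job_B */7 -> active={job_B:*/7, job_C:*/3, job_D:*/10, job_E:*/12, job_F:*/4}
Op 11: unregister job_B -> active={job_C:*/3, job_D:*/10, job_E:*/12, job_F:*/4}
Op 12: register job_B */10 -> active={job_B:*/10, job_C:*/3, job_D:*/10, job_E:*/12, job_F:*/4}
Op 13: register job_E */16 -> active={job_B:*/10, job_C:*/3, job_D:*/10, job_E:*/16, job_F:*/4}
Op 14: unregister job_E -> active={job_B:*/10, job_C:*/3, job_D:*/10, job_F:*/4}
  job_B: interval 10, next fire after T=136 is 140
  job_C: interval 3, next fire after T=136 is 138
  job_D: interval 10, next fire after T=136 is 140
  job_F: interval 4, next fire after T=136 is 140
Earliest fire time = 138 (job job_C)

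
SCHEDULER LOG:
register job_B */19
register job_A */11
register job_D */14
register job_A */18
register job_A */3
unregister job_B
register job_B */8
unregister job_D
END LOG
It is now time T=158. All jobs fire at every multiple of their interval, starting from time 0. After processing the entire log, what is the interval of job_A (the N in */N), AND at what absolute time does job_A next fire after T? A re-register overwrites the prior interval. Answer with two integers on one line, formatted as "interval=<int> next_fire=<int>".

Answer: interval=3 next_fire=159

Derivation:
Op 1: register job_B */19 -> active={job_B:*/19}
Op 2: register job_A */11 -> active={job_A:*/11, job_B:*/19}
Op 3: register job_D */14 -> active={job_A:*/11, job_B:*/19, job_D:*/14}
Op 4: register job_A */18 -> active={job_A:*/18, job_B:*/19, job_D:*/14}
Op 5: register job_A */3 -> active={job_A:*/3, job_B:*/19, job_D:*/14}
Op 6: unregister job_B -> active={job_A:*/3, job_D:*/14}
Op 7: register job_B */8 -> active={job_A:*/3, job_B:*/8, job_D:*/14}
Op 8: unregister job_D -> active={job_A:*/3, job_B:*/8}
Final interval of job_A = 3
Next fire of job_A after T=158: (158//3+1)*3 = 159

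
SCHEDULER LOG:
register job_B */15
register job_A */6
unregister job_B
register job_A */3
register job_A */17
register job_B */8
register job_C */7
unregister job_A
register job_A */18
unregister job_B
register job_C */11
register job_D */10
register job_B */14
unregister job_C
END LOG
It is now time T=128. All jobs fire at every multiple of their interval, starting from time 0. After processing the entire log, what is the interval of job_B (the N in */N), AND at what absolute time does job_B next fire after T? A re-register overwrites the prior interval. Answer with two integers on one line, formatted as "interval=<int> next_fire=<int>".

Answer: interval=14 next_fire=140

Derivation:
Op 1: register job_B */15 -> active={job_B:*/15}
Op 2: register job_A */6 -> active={job_A:*/6, job_B:*/15}
Op 3: unregister job_B -> active={job_A:*/6}
Op 4: register job_A */3 -> active={job_A:*/3}
Op 5: register job_A */17 -> active={job_A:*/17}
Op 6: register job_B */8 -> active={job_A:*/17, job_B:*/8}
Op 7: register job_C */7 -> active={job_A:*/17, job_B:*/8, job_C:*/7}
Op 8: unregister job_A -> active={job_B:*/8, job_C:*/7}
Op 9: register job_A */18 -> active={job_A:*/18, job_B:*/8, job_C:*/7}
Op 10: unregister job_B -> active={job_A:*/18, job_C:*/7}
Op 11: register job_C */11 -> active={job_A:*/18, job_C:*/11}
Op 12: register job_D */10 -> active={job_A:*/18, job_C:*/11, job_D:*/10}
Op 13: register job_B */14 -> active={job_A:*/18, job_B:*/14, job_C:*/11, job_D:*/10}
Op 14: unregister job_C -> active={job_A:*/18, job_B:*/14, job_D:*/10}
Final interval of job_B = 14
Next fire of job_B after T=128: (128//14+1)*14 = 140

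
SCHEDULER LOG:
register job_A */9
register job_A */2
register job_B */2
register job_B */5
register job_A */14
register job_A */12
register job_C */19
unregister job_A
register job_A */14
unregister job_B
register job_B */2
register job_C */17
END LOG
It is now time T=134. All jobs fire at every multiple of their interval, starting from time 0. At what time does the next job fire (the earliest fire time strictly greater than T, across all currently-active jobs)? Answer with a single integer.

Answer: 136

Derivation:
Op 1: register job_A */9 -> active={job_A:*/9}
Op 2: register job_A */2 -> active={job_A:*/2}
Op 3: register job_B */2 -> active={job_A:*/2, job_B:*/2}
Op 4: register job_B */5 -> active={job_A:*/2, job_B:*/5}
Op 5: register job_A */14 -> active={job_A:*/14, job_B:*/5}
Op 6: register job_A */12 -> active={job_A:*/12, job_B:*/5}
Op 7: register job_C */19 -> active={job_A:*/12, job_B:*/5, job_C:*/19}
Op 8: unregister job_A -> active={job_B:*/5, job_C:*/19}
Op 9: register job_A */14 -> active={job_A:*/14, job_B:*/5, job_C:*/19}
Op 10: unregister job_B -> active={job_A:*/14, job_C:*/19}
Op 11: register job_B */2 -> active={job_A:*/14, job_B:*/2, job_C:*/19}
Op 12: register job_C */17 -> active={job_A:*/14, job_B:*/2, job_C:*/17}
  job_A: interval 14, next fire after T=134 is 140
  job_B: interval 2, next fire after T=134 is 136
  job_C: interval 17, next fire after T=134 is 136
Earliest fire time = 136 (job job_B)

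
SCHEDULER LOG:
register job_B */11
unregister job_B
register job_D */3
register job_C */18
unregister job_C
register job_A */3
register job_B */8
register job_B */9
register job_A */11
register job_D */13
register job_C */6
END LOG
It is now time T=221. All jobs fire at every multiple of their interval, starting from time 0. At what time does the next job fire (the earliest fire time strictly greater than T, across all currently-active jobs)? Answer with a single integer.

Op 1: register job_B */11 -> active={job_B:*/11}
Op 2: unregister job_B -> active={}
Op 3: register job_D */3 -> active={job_D:*/3}
Op 4: register job_C */18 -> active={job_C:*/18, job_D:*/3}
Op 5: unregister job_C -> active={job_D:*/3}
Op 6: register job_A */3 -> active={job_A:*/3, job_D:*/3}
Op 7: register job_B */8 -> active={job_A:*/3, job_B:*/8, job_D:*/3}
Op 8: register job_B */9 -> active={job_A:*/3, job_B:*/9, job_D:*/3}
Op 9: register job_A */11 -> active={job_A:*/11, job_B:*/9, job_D:*/3}
Op 10: register job_D */13 -> active={job_A:*/11, job_B:*/9, job_D:*/13}
Op 11: register job_C */6 -> active={job_A:*/11, job_B:*/9, job_C:*/6, job_D:*/13}
  job_A: interval 11, next fire after T=221 is 231
  job_B: interval 9, next fire after T=221 is 225
  job_C: interval 6, next fire after T=221 is 222
  job_D: interval 13, next fire after T=221 is 234
Earliest fire time = 222 (job job_C)

Answer: 222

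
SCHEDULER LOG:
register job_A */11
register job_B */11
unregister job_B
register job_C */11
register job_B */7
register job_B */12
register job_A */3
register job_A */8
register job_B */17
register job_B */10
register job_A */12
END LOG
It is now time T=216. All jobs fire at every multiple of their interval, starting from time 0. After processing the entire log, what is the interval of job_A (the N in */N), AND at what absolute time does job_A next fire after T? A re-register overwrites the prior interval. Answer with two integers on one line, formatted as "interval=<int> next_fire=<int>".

Op 1: register job_A */11 -> active={job_A:*/11}
Op 2: register job_B */11 -> active={job_A:*/11, job_B:*/11}
Op 3: unregister job_B -> active={job_A:*/11}
Op 4: register job_C */11 -> active={job_A:*/11, job_C:*/11}
Op 5: register job_B */7 -> active={job_A:*/11, job_B:*/7, job_C:*/11}
Op 6: register job_B */12 -> active={job_A:*/11, job_B:*/12, job_C:*/11}
Op 7: register job_A */3 -> active={job_A:*/3, job_B:*/12, job_C:*/11}
Op 8: register job_A */8 -> active={job_A:*/8, job_B:*/12, job_C:*/11}
Op 9: register job_B */17 -> active={job_A:*/8, job_B:*/17, job_C:*/11}
Op 10: register job_B */10 -> active={job_A:*/8, job_B:*/10, job_C:*/11}
Op 11: register job_A */12 -> active={job_A:*/12, job_B:*/10, job_C:*/11}
Final interval of job_A = 12
Next fire of job_A after T=216: (216//12+1)*12 = 228

Answer: interval=12 next_fire=228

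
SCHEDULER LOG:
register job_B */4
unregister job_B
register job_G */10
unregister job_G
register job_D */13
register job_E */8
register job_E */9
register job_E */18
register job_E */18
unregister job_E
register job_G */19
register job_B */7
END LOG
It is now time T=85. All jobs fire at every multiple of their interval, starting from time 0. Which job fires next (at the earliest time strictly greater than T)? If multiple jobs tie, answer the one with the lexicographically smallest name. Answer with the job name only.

Op 1: register job_B */4 -> active={job_B:*/4}
Op 2: unregister job_B -> active={}
Op 3: register job_G */10 -> active={job_G:*/10}
Op 4: unregister job_G -> active={}
Op 5: register job_D */13 -> active={job_D:*/13}
Op 6: register job_E */8 -> active={job_D:*/13, job_E:*/8}
Op 7: register job_E */9 -> active={job_D:*/13, job_E:*/9}
Op 8: register job_E */18 -> active={job_D:*/13, job_E:*/18}
Op 9: register job_E */18 -> active={job_D:*/13, job_E:*/18}
Op 10: unregister job_E -> active={job_D:*/13}
Op 11: register job_G */19 -> active={job_D:*/13, job_G:*/19}
Op 12: register job_B */7 -> active={job_B:*/7, job_D:*/13, job_G:*/19}
  job_B: interval 7, next fire after T=85 is 91
  job_D: interval 13, next fire after T=85 is 91
  job_G: interval 19, next fire after T=85 is 95
Earliest = 91, winner (lex tiebreak) = job_B

Answer: job_B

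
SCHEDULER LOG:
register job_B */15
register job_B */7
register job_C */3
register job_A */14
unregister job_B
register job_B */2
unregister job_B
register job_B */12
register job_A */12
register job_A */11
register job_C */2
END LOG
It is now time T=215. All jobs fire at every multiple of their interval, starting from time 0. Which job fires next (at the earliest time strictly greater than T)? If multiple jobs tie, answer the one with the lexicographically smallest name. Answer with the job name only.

Answer: job_B

Derivation:
Op 1: register job_B */15 -> active={job_B:*/15}
Op 2: register job_B */7 -> active={job_B:*/7}
Op 3: register job_C */3 -> active={job_B:*/7, job_C:*/3}
Op 4: register job_A */14 -> active={job_A:*/14, job_B:*/7, job_C:*/3}
Op 5: unregister job_B -> active={job_A:*/14, job_C:*/3}
Op 6: register job_B */2 -> active={job_A:*/14, job_B:*/2, job_C:*/3}
Op 7: unregister job_B -> active={job_A:*/14, job_C:*/3}
Op 8: register job_B */12 -> active={job_A:*/14, job_B:*/12, job_C:*/3}
Op 9: register job_A */12 -> active={job_A:*/12, job_B:*/12, job_C:*/3}
Op 10: register job_A */11 -> active={job_A:*/11, job_B:*/12, job_C:*/3}
Op 11: register job_C */2 -> active={job_A:*/11, job_B:*/12, job_C:*/2}
  job_A: interval 11, next fire after T=215 is 220
  job_B: interval 12, next fire after T=215 is 216
  job_C: interval 2, next fire after T=215 is 216
Earliest = 216, winner (lex tiebreak) = job_B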